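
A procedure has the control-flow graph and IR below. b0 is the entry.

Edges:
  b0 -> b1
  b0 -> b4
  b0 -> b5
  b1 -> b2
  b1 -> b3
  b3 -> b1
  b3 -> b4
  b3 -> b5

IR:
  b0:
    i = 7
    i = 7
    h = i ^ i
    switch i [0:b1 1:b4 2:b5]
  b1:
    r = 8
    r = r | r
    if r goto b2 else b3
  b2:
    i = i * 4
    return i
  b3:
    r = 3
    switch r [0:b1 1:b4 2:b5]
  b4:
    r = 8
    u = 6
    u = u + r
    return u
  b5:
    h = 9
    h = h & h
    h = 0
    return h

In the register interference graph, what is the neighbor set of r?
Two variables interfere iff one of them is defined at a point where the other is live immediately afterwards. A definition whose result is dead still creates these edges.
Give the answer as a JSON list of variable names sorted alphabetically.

Block summaries:
  b0: def={h,i} ue=∅
  b1: def={r} ue=∅
  b2: def={i} ue={i}
  b3: def={r} ue=∅
  b4: def={r,u} ue=∅
  b5: def={h} ue=∅

Liveness:
  live b0: ∅→{i}
  live b1: {i}→{i}
  live b2: {i}→∅
  live b3: {i}→{i}
  live b4: ∅→∅
  live b5: ∅→∅

Interference:
  h — {i}
  i — {h,r}
  r — {i,u}
  u — {r}

N(r) = ["i", "u"]

Answer: ["i", "u"]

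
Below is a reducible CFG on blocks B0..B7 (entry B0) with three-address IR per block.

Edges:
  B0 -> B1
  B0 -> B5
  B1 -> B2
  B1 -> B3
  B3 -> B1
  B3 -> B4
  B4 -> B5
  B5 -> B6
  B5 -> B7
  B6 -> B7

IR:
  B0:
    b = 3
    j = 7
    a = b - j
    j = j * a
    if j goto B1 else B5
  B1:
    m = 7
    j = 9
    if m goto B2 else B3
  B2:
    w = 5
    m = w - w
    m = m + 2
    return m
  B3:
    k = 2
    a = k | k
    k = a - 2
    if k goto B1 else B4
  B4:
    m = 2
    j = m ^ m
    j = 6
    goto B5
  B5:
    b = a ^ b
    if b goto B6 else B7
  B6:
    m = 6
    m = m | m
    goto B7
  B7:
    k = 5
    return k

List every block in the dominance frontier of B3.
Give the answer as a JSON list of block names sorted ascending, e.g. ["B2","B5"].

idom tree: B1←B0 B2←B1 B3←B1 B4←B3 B5←B0 B6←B5 B7←B5
Join-block Dom:
  B1: preds {B0,B3}: {B0} ∩ {B0,B1,B3} = {B0}; idom=B0
  B5: preds {B0,B4}: {B0} ∩ {B0,B1,B3,B4} = {B0}; idom=B0
  B7: preds {B5,B6}: {B0,B5} ∩ {B0,B5,B6} = {B0,B5}; idom=B5

DF walk-up:
  join B1 pred B0: · stop@B0
  join B1 pred B3: B3→B1 stop@B0
  join B5 pred B0: · stop@B0
  join B5 pred B4: B4→B3→B1 stop@B0
  join B7 pred B5: · stop@B5
  join B7 pred B6: B6 stop@B5
  DF(B0)=∅
  DF(B1)={B1,B5}
  DF(B2)=∅
  DF(B3)={B1,B5}
  DF(B4)={B5}
  DF(B5)=∅
  DF(B6)={B7}
  DF(B7)=∅

DF(B3) = ["B1", "B5"]

Answer: ["B1", "B5"]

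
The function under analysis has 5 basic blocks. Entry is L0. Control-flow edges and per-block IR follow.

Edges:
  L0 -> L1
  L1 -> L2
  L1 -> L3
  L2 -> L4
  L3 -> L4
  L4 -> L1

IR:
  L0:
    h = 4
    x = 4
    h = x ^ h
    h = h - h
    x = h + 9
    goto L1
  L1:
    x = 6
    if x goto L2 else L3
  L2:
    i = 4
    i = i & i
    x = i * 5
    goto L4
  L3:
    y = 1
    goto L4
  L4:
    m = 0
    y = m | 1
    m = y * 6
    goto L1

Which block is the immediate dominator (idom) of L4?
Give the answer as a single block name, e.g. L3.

idom tree: L1←L0 L2←L1 L3←L1 L4←L1
Dom∩ at merges:
  L1: preds {L0,L4}: {L0} ∩ {L0,L1,L4} = {L0}; idom=L0
  L4: preds {L2,L3}: {L0,L1,L2} ∩ {L0,L1,L3} = {L0,L1}; idom=L1

idom(L4) = L1

Answer: L1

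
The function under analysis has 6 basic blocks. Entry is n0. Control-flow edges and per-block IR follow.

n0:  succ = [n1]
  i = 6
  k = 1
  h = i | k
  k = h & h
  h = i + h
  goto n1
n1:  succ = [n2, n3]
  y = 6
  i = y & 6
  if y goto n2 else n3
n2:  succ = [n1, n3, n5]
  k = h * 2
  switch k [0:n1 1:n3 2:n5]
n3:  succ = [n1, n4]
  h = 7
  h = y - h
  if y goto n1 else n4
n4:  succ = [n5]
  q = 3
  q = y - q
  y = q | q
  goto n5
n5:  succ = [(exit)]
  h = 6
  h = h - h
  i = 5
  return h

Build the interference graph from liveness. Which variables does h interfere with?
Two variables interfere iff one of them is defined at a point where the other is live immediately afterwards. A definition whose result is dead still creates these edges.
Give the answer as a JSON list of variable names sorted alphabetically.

def/use:
  n0 def {h,i,k} use ∅
  n1 def {i,y} use ∅
  n2 def {k} use {h}
  n3 def {h} use {y}
  n4 def {q,y} use {y}
  n5 def {h,i} use ∅

Backward fixpoint:
  n0: in=∅ out={h}
  n1: in={h} out={h,y}
  n2: in={h,y} out={h,y}
  n3: in={y} out={h,y}
  n4: in={y} out=∅
  n5: in=∅ out=∅

Conflict graph:
  h↔{i,k,y}
  i↔{h,k,y}
  k↔{h,i,y}
  q↔{y}
  y↔{h,i,k,q}

N(h) = ["i", "k", "y"]

Answer: ["i", "k", "y"]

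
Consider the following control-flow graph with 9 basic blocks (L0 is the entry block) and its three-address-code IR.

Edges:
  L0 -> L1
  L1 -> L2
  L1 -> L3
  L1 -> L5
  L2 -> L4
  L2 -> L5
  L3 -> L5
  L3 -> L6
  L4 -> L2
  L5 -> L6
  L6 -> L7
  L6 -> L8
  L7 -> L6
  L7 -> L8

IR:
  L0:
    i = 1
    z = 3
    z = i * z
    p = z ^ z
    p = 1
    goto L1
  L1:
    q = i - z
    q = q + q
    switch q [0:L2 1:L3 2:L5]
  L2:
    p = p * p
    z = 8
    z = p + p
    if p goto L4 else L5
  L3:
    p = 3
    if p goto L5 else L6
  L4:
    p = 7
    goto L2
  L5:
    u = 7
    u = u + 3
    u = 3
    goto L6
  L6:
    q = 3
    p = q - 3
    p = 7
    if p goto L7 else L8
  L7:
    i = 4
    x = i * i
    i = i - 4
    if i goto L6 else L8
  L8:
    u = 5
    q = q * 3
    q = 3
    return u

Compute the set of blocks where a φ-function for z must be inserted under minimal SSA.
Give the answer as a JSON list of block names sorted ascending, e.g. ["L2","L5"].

idom tree: L1←L0 L2←L1 L3←L1 L4←L2 L5←L1 L6←L1 L7←L6 L8←L6
Dom at joins:
  L2: preds {L1,L4}: {L0,L1} ∩ {L0,L1,L2,L4} = {L0,L1}; idom=L1
  L5: preds {L1,L2,L3}: {L0,L1} ∩ {L0,L1,L2} ∩ {L0,L1,L3} = {L0,L1}; idom=L1
  L6: preds {L3,L5,L7}: {L0,L1,L3} ∩ {L0,L1,L5} ∩ {L0,L1,L6,L7} = {L0,L1}; idom=L1
  L8: preds {L6,L7}: {L0,L1,L6} ∩ {L0,L1,L6,L7} = {L0,L1,L6}; idom=L6

Frontier:
  L2←L1: walk · to L1
  L2←L4: walk L4→L2 to L1
  L5←L1: walk · to L1
  L5←L2: walk L2 to L1
  L5←L3: walk L3 to L1
  L6←L3: walk L3 to L1
  L6←L5: walk L5 to L1
  L6←L7: walk L7→L6 to L1
  L8←L6: walk · to L6
  L8←L7: walk L7 to L6
  L0: DF=∅
  L1: DF=∅
  L2: DF={L2,L5}
  L3: DF={L5,L6}
  L4: DF={L2}
  L5: DF={L6}
  L6: DF={L6}
  L7: DF={L6,L8}
  L8: DF=∅

φ for z: defs {L0,L2}
  DF⁺ = {L2,L5,L6}

Answer: ["L2", "L5", "L6"]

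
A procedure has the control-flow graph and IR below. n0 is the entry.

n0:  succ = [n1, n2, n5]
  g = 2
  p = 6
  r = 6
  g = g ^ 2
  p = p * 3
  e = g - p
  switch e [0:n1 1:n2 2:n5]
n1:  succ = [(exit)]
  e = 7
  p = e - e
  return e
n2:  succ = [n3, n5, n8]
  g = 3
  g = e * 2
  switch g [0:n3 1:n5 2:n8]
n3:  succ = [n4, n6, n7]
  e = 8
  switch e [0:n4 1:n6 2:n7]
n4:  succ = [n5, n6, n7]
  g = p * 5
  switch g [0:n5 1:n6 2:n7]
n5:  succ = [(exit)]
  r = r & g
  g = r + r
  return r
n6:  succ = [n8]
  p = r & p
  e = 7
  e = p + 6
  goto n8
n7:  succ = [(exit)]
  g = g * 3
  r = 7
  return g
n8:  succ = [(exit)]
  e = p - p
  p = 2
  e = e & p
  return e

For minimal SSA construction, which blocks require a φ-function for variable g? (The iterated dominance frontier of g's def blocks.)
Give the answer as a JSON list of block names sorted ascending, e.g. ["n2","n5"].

Answer: ["n5", "n6", "n7", "n8"]

Derivation:
idom tree: n1←n0 n2←n0 n3←n2 n4←n3 n5←n0 n6←n3 n7←n3 n8←n2
Dom∩ at merges:
  n5: preds {n0,n2,n4}: {n0} ∩ {n0,n2} ∩ {n0,n2,n3,n4} = {n0}; idom=n0
  n6: preds {n3,n4}: {n0,n2,n3} ∩ {n0,n2,n3,n4} = {n0,n2,n3}; idom=n3
  n7: preds {n3,n4}: {n0,n2,n3} ∩ {n0,n2,n3,n4} = {n0,n2,n3}; idom=n3
  n8: preds {n2,n6}: {n0,n2} ∩ {n0,n2,n3,n6} = {n0,n2}; idom=n2

Frontier:
  n5←n0: walk · to n0
  n5←n2: walk n2 to n0
  n5←n4: walk n4→n3→n2 to n0
  n6←n3: walk · to n3
  n6←n4: walk n4 to n3
  n7←n3: walk · to n3
  n7←n4: walk n4 to n3
  n8←n2: walk · to n2
  n8←n6: walk n6→n3 to n2
  n0: DF=∅
  n1: DF=∅
  n2: DF={n5}
  n3: DF={n5,n8}
  n4: DF={n5,n6,n7}
  n5: DF=∅
  n6: DF={n8}
  n7: DF=∅
  n8: DF=∅

φ for g: defs {n0,n2,n4,n5,n7}
  DF⁺ = {n5,n6,n7,n8}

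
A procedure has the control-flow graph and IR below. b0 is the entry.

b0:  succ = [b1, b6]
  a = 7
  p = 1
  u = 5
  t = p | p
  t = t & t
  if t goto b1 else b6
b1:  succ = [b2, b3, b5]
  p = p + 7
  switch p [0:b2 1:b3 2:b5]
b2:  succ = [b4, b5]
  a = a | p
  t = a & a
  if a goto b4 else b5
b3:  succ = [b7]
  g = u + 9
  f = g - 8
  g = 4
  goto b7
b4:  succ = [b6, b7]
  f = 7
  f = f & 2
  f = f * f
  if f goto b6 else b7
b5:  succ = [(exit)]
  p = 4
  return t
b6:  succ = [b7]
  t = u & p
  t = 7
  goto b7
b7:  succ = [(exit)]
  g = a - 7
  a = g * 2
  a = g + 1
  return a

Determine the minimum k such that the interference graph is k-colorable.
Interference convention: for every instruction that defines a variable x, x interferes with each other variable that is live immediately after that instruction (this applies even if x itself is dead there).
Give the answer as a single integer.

Block summaries:
  b0: {a,p,t,u} / ∅
  b1: {p} / {p}
  b2: {a,t} / {a,p}
  b3: {f,g} / {u}
  b4: {f} / ∅
  b5: {p} / {t}
  b6: {t} / {p,u}
  b7: {a,g} / {a}

Backward fixpoint:
  b0 li=∅ lo={a,p,t,u}
  b1 li={a,p,t,u} lo={a,p,t,u}
  b2 li={a,p,u} lo={a,p,t,u}
  b3 li={a,u} lo={a}
  b4 li={a,p,u} lo={a,p,u}
  b5 li={t} lo=∅
  b6 li={a,p,u} lo={a}
  b7 li={a} lo=∅

Conflict graph:
  a: {f,g,p,t,u}
  f: {a,p,u}
  g: {a}
  p: {a,f,t,u}
  t: {a,p,u}
  u: {a,f,p,t}

Registers:
  lower bound: {a,f,p,u} mutually conflict ⇒ χ ≥ 4
  4-colouring: c0={a}  c1={g,p}  c2={u}  c3={f,t}
  χ = 4

Answer: 4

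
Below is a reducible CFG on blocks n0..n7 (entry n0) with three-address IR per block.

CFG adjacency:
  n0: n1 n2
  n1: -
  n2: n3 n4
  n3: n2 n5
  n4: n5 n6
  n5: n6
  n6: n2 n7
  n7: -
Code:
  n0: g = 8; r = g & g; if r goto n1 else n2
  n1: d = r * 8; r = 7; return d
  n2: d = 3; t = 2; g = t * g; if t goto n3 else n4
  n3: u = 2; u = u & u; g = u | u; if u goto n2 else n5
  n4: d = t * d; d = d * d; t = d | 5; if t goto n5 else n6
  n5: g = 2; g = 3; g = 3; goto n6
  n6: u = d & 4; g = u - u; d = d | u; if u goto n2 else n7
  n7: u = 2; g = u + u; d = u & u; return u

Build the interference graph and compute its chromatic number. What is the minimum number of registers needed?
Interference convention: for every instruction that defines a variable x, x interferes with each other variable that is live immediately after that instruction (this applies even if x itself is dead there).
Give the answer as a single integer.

Answer: 3

Analysis:
Per-block:
  n0: def={g,r} ue=∅
  n1: def={d,r} ue={r}
  n2: def={d,g,t} ue={g}
  n3: def={g,u} ue=∅
  n4: def={d,t} ue={d,t}
  n5: def={g} ue=∅
  n6: def={d,g,u} ue={d}
  n7: def={d,g,u} ue=∅

Backward fixpoint:
  live n0: ∅→{g,r}
  live n1: {r}→∅
  live n2: {g}→{d,t}
  live n3: {d}→{d,g}
  live n4: {d,t}→{d}
  live n5: {d}→{d}
  live n6: {d}→{g}
  live n7: ∅→∅

Interfere edges:
  d — {g,r,t,u}
  g — {d,r,t,u}
  r — {d,g}
  t — {d,g}
  u — {d,g}

Registers:
  lower bound: {d,g,r} mutually conflict ⇒ χ ≥ 3
  3-colouring: R0={d}  R1={g}  R2={r,t,u}
  χ = 3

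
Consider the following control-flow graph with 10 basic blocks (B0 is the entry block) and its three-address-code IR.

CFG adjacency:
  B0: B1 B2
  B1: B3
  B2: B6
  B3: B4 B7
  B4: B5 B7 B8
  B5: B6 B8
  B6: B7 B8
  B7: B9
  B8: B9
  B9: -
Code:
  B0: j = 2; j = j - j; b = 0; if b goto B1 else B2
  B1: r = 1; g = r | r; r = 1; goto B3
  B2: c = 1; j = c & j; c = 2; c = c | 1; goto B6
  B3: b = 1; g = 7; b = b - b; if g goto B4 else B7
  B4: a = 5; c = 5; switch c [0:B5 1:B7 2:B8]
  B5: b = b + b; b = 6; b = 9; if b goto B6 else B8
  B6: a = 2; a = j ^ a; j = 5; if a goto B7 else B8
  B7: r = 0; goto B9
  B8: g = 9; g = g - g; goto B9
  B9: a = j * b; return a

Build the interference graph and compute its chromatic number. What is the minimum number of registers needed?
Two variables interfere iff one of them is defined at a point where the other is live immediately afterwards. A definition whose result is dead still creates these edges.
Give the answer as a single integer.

Block summaries:
  B0: {b,j} / ∅
  B1: {g,r} / ∅
  B2: {c,j} / {j}
  B3: {b,g} / ∅
  B4: {a,c} / ∅
  B5: {b} / {b}
  B6: {a,j} / {j}
  B7: {r} / ∅
  B8: {g} / ∅
  B9: {a} / {b,j}

Live sets:
  B0 li=∅ lo={b,j}
  B1 li={j} lo={j}
  B2 li={b,j} lo={b,j}
  B3 li={j} lo={b,j}
  B4 li={b,j} lo={b,j}
  B5 li={b,j} lo={b,j}
  B6 li={b,j} lo={b,j}
  B7 li={b,j} lo={b,j}
  B8 li={b,j} lo={b,j}
  B9 li={b,j} lo=∅

Conflict graph:
  a — {b,j}
  b — {a,c,g,j,r}
  c — {b,j}
  g — {b,j}
  j — {a,b,c,g,r}
  r — {b,j}

Colouring:
  lower bound: {a,b,j} mutually conflict ⇒ χ ≥ 3
  3-colouring: r0={b}  r1={j}  r2={a,c,g,r}
  χ = 3

Answer: 3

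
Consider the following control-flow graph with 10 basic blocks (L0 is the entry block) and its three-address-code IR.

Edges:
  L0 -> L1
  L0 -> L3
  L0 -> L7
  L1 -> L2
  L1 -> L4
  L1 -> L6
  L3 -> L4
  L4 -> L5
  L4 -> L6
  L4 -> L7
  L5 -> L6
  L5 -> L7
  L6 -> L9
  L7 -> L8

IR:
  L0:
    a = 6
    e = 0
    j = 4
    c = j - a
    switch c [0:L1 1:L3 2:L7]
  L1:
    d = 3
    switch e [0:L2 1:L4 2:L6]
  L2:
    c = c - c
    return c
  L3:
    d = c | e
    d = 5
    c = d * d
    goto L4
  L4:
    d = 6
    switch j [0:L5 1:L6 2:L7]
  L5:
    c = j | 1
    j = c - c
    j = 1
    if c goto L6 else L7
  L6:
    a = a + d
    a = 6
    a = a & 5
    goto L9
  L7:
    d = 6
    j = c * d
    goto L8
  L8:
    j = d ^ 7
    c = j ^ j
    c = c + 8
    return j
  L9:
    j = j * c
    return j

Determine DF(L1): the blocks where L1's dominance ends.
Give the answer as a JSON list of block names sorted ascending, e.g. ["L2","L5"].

idom tree: L1←L0 L2←L1 L3←L0 L4←L0 L5←L4 L6←L0 L7←L0 L8←L7 L9←L6
Dom at joins:
  L4: preds {L1,L3}: {L0,L1} ∩ {L0,L3} = {L0}; idom=L0
  L6: preds {L1,L4,L5}: {L0,L1} ∩ {L0,L4} ∩ {L0,L4,L5} = {L0}; idom=L0
  L7: preds {L0,L4,L5}: {L0} ∩ {L0,L4} ∩ {L0,L4,L5} = {L0}; idom=L0

DF derivation:
  join L4 pred L1: L1 stop@L0
  join L4 pred L3: L3 stop@L0
  join L6 pred L1: L1 stop@L0
  join L6 pred L4: L4 stop@L0
  join L6 pred L5: L5→L4 stop@L0
  join L7 pred L0: · stop@L0
  join L7 pred L4: L4 stop@L0
  join L7 pred L5: L5→L4 stop@L0
  L0: DF=∅
  L1: DF={L4,L6}
  L2: DF=∅
  L3: DF={L4}
  L4: DF={L6,L7}
  L5: DF={L6,L7}
  L6: DF=∅
  L7: DF=∅
  L8: DF=∅
  L9: DF=∅

DF(L1) = ["L4", "L6"]

Answer: ["L4", "L6"]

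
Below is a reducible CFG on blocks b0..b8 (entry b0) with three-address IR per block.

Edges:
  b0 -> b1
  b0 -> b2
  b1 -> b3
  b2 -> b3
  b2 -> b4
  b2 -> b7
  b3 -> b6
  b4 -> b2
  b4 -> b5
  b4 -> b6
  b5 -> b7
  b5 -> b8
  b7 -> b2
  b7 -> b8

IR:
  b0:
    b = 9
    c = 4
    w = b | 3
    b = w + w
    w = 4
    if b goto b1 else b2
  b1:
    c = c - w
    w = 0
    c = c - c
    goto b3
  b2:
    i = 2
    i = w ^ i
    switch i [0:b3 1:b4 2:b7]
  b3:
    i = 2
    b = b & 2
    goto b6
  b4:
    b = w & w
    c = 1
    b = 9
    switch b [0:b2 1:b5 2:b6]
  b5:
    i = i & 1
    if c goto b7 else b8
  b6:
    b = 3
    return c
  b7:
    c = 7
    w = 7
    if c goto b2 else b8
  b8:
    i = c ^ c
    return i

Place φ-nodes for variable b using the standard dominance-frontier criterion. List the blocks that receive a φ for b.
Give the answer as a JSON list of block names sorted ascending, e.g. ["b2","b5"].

Answer: ["b2", "b3", "b6", "b7", "b8"]

Derivation:
idom tree: b1←b0 b2←b0 b3←b0 b4←b2 b5←b4 b6←b0 b7←b2 b8←b2
Join-block Dom:
  b2: preds {b0,b4,b7}: {b0} ∩ {b0,b2,b4} ∩ {b0,b2,b7} = {b0}; idom=b0
  b3: preds {b1,b2}: {b0,b1} ∩ {b0,b2} = {b0}; idom=b0
  b6: preds {b3,b4}: {b0,b3} ∩ {b0,b2,b4} = {b0}; idom=b0
  b7: preds {b2,b5}: {b0,b2} ∩ {b0,b2,b4,b5} = {b0,b2}; idom=b2
  b8: preds {b5,b7}: {b0,b2,b4,b5} ∩ {b0,b2,b7} = {b0,b2}; idom=b2

DF walk-up:
  join b2 pred b0: · stop@b0
  join b2 pred b4: b4→b2 stop@b0
  join b2 pred b7: b7→b2 stop@b0
  join b3 pred b1: b1 stop@b0
  join b3 pred b2: b2 stop@b0
  join b6 pred b3: b3 stop@b0
  join b6 pred b4: b4→b2 stop@b0
  join b7 pred b2: · stop@b2
  join b7 pred b5: b5→b4 stop@b2
  join b8 pred b5: b5→b4 stop@b2
  join b8 pred b7: b7 stop@b2
  b0: DF=∅
  b1: DF={b3}
  b2: DF={b2,b3,b6}
  b3: DF={b6}
  b4: DF={b2,b6,b7,b8}
  b5: DF={b7,b8}
  b6: DF=∅
  b7: DF={b2,b8}
  b8: DF=∅

φ for b: defs {b0,b3,b4,b6}
  DF⁺ = {b2,b3,b6,b7,b8}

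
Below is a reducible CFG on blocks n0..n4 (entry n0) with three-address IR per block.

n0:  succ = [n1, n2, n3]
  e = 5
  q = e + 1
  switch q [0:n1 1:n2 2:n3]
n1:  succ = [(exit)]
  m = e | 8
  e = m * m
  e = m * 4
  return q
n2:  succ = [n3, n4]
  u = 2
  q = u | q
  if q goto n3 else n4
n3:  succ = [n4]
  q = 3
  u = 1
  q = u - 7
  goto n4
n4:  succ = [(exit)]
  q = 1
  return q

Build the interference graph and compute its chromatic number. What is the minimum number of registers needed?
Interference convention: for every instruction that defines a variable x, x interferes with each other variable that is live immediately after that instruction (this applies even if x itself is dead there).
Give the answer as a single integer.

Answer: 3

Derivation:
def/use:
  n0 def {e,q} use ∅
  n1 def {e,m} use {e,q}
  n2 def {q,u} use {q}
  n3 def {q,u} use ∅
  n4 def {q} use ∅

Backward fixpoint:
  n0 li=∅ lo={e,q}
  n1 li={e,q} lo=∅
  n2 li={q} lo=∅
  n3 li=∅ lo=∅
  n4 li=∅ lo=∅

Interference:
  e: {m,q}
  m: {e,q}
  q: {e,m,u}
  u: {q}

Colouring:
  {e,m,q} pairwise interfere (3-clique) ⇒ χ ≥ 3
  3-colouring: r0={q}  r1={e,u}  r2={m}
  χ = 3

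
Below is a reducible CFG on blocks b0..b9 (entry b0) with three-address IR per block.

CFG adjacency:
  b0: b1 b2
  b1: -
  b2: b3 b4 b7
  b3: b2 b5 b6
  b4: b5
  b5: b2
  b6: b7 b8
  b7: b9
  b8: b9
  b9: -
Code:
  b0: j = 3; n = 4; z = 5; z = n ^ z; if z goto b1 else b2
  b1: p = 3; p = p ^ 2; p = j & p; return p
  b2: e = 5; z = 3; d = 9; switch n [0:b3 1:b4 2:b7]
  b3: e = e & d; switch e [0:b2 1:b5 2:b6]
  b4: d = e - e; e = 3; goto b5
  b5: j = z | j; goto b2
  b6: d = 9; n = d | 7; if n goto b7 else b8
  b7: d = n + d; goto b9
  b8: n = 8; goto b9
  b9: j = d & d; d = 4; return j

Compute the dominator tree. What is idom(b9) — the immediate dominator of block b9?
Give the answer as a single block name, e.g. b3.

Answer: b2

Working:
idom tree: b1←b0 b2←b0 b3←b2 b4←b2 b5←b2 b6←b3 b7←b2 b8←b6 b9←b2
Dom∩ at merges:
  b2: preds {b0,b3,b5}: {b0} ∩ {b0,b2,b3} ∩ {b0,b2,b5} = {b0}; idom=b0
  b5: preds {b3,b4}: {b0,b2,b3} ∩ {b0,b2,b4} = {b0,b2}; idom=b2
  b7: preds {b2,b6}: {b0,b2} ∩ {b0,b2,b3,b6} = {b0,b2}; idom=b2
  b9: preds {b7,b8}: {b0,b2,b7} ∩ {b0,b2,b3,b6,b8} = {b0,b2}; idom=b2

idom(b9) = b2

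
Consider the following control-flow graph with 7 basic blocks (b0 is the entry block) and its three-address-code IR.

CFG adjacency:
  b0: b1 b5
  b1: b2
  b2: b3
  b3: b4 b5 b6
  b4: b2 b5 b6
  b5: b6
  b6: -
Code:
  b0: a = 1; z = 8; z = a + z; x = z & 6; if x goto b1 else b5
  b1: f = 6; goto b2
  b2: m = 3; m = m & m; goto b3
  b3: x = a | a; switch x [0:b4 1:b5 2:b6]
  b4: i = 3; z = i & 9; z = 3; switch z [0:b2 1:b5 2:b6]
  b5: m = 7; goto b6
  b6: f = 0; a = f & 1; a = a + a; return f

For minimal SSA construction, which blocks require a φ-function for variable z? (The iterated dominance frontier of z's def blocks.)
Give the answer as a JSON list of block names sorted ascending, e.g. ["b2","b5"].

Answer: ["b2", "b5", "b6"]

Working:
idom tree: b1←b0 b2←b1 b3←b2 b4←b3 b5←b0 b6←b0
Dom at joins:
  b2: preds {b1,b4}: {b0,b1} ∩ {b0,b1,b2,b3,b4} = {b0,b1}; idom=b1
  b5: preds {b0,b3,b4}: {b0} ∩ {b0,b1,b2,b3} ∩ {b0,b1,b2,b3,b4} = {b0}; idom=b0
  b6: preds {b3,b4,b5}: {b0,b1,b2,b3} ∩ {b0,b1,b2,b3,b4} ∩ {b0,b5} = {b0}; idom=b0

DF derivation:
  join b2 pred b1: · stop@b1
  join b2 pred b4: b4→b3→b2 stop@b1
  join b5 pred b0: · stop@b0
  join b5 pred b3: b3→b2→b1 stop@b0
  join b5 pred b4: b4→b3→b2→b1 stop@b0
  join b6 pred b3: b3→b2→b1 stop@b0
  join b6 pred b4: b4→b3→b2→b1 stop@b0
  join b6 pred b5: b5 stop@b0
  DF(b0)=∅
  DF(b1)={b5,b6}
  DF(b2)={b2,b5,b6}
  DF(b3)={b2,b5,b6}
  DF(b4)={b2,b5,b6}
  DF(b5)={b6}
  DF(b6)=∅

φ for z: defs {b0,b4}
  DF⁺ = {b2,b5,b6}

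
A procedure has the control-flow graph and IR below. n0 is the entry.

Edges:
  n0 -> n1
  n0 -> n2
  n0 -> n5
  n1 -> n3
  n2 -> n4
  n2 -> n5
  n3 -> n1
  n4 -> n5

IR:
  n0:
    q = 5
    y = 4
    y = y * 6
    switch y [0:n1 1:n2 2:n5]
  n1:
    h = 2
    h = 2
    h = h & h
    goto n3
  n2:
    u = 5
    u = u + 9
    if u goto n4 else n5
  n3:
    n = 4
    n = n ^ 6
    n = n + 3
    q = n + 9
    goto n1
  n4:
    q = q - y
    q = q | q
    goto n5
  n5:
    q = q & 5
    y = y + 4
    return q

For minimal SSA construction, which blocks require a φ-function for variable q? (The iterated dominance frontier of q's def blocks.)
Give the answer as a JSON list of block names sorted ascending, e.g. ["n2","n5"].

Answer: ["n1", "n5"]

Derivation:
idom tree: n1←n0 n2←n0 n3←n1 n4←n2 n5←n0
Join-block Dom:
  n1: preds {n0,n3}: {n0} ∩ {n0,n1,n3} = {n0}; idom=n0
  n5: preds {n0,n2,n4}: {n0} ∩ {n0,n2} ∩ {n0,n2,n4} = {n0}; idom=n0

DF derivation:
  n1←n0: walk · to n0
  n1←n3: walk n3→n1 to n0
  n5←n0: walk · to n0
  n5←n2: walk n2 to n0
  n5←n4: walk n4→n2 to n0
  n0 → ∅
  n1 → {n1}
  n2 → {n5}
  n3 → {n1}
  n4 → {n5}
  n5 → ∅

φ for q: defs {n0,n3,n4,n5}
  DF⁺ = {n1,n5}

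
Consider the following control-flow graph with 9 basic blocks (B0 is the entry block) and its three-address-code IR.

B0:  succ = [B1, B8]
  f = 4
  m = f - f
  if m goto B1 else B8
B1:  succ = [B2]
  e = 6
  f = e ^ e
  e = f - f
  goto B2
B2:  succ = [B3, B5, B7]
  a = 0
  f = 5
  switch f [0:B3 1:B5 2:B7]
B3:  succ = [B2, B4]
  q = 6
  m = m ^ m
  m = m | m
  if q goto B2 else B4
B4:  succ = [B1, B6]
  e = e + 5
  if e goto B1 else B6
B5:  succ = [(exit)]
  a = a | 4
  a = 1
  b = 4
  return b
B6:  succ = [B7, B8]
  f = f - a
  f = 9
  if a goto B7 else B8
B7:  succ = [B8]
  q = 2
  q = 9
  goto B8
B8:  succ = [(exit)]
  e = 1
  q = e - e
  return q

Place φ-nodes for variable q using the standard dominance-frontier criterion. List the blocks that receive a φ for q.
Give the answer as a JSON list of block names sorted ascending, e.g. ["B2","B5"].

idom tree: B1←B0 B2←B1 B3←B2 B4←B3 B5←B2 B6←B4 B7←B2 B8←B0
Join-block Dom:
  B1: preds {B0,B4}: {B0} ∩ {B0,B1,B2,B3,B4} = {B0}; idom=B0
  B2: preds {B1,B3}: {B0,B1} ∩ {B0,B1,B2,B3} = {B0,B1}; idom=B1
  B7: preds {B2,B6}: {B0,B1,B2} ∩ {B0,B1,B2,B3,B4,B6} = {B0,B1,B2}; idom=B2
  B8: preds {B0,B6,B7}: {B0} ∩ {B0,B1,B2,B3,B4,B6} ∩ {B0,B1,B2,B7} = {B0}; idom=B0

Frontier:
  B1←B0: walk · to B0
  B1←B4: walk B4→B3→B2→B1 to B0
  B2←B1: walk · to B1
  B2←B3: walk B3→B2 to B1
  B7←B2: walk · to B2
  B7←B6: walk B6→B4→B3 to B2
  B8←B0: walk · to B0
  B8←B6: walk B6→B4→B3→B2→B1 to B0
  B8←B7: walk B7→B2→B1 to B0
  B0 → ∅
  B1 → {B1,B8}
  B2 → {B1,B2,B8}
  B3 → {B1,B2,B7,B8}
  B4 → {B1,B7,B8}
  B5 → ∅
  B6 → {B7,B8}
  B7 → {B8}
  B8 → ∅

φ for q: defs {B3,B7,B8}
  DF⁺ = {B1,B2,B7,B8}

Answer: ["B1", "B2", "B7", "B8"]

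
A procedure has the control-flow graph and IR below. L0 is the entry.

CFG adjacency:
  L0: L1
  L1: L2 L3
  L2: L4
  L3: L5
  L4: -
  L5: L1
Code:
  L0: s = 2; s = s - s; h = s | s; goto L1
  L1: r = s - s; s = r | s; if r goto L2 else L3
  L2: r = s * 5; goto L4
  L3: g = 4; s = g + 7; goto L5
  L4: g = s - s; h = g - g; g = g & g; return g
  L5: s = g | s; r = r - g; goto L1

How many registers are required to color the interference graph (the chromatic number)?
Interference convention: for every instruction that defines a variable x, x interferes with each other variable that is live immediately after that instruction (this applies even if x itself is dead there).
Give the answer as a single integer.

Answer: 3

Analysis:
def/use:
  L0 def {h,s} use ∅
  L1 def {r,s} use {s}
  L2 def {r} use {s}
  L3 def {g,s} use ∅
  L4 def {g,h} use {s}
  L5 def {r,s} use {g,r,s}

Backward fixpoint:
  L0 li=∅ lo={s}
  L1 li={s} lo={r,s}
  L2 li={s} lo={s}
  L3 li={r} lo={g,r,s}
  L4 li={s} lo=∅
  L5 li={g,r,s} lo={s}

Conflict graph:
  g: {h,r,s}
  h: {g,s}
  r: {g,s}
  s: {g,h,r}

Colouring:
  {g,h,s} pairwise interfere (3-clique) ⇒ χ ≥ 3
  assign g→r0 h→r2 r→r2 s→r1 — no edge inside a register ⇒ χ ≤ 3
  χ = 3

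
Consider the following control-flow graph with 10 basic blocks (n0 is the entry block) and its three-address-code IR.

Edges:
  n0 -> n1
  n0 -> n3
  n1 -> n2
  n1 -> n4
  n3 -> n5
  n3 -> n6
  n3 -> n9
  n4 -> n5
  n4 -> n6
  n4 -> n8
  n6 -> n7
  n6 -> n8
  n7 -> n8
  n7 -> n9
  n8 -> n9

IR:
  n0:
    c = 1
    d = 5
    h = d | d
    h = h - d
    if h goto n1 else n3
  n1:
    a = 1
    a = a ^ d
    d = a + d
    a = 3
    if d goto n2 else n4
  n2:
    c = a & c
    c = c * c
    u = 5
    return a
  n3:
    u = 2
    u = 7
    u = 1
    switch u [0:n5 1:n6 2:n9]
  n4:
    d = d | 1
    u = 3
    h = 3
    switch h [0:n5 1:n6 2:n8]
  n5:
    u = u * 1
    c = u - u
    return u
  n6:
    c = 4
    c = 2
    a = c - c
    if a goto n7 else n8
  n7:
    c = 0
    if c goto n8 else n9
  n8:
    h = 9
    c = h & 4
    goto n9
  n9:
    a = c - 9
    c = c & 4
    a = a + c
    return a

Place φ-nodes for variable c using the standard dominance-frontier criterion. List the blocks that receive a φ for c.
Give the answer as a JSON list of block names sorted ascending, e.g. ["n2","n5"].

idom tree: n1←n0 n2←n1 n3←n0 n4←n1 n5←n0 n6←n0 n7←n6 n8←n0 n9←n0
Dom∩ at merges:
  n5: preds {n3,n4}: {n0,n3} ∩ {n0,n1,n4} = {n0}; idom=n0
  n6: preds {n3,n4}: {n0,n3} ∩ {n0,n1,n4} = {n0}; idom=n0
  n8: preds {n4,n6,n7}: {n0,n1,n4} ∩ {n0,n6} ∩ {n0,n6,n7} = {n0}; idom=n0
  n9: preds {n3,n7,n8}: {n0,n3} ∩ {n0,n6,n7} ∩ {n0,n8} = {n0}; idom=n0

DF walk-up:
  n5←n3: walk n3 to n0
  n5←n4: walk n4→n1 to n0
  n6←n3: walk n3 to n0
  n6←n4: walk n4→n1 to n0
  n8←n4: walk n4→n1 to n0
  n8←n6: walk n6 to n0
  n8←n7: walk n7→n6 to n0
  n9←n3: walk n3 to n0
  n9←n7: walk n7→n6 to n0
  n9←n8: walk n8 to n0
  n0: DF=∅
  n1: DF={n5,n6,n8}
  n2: DF=∅
  n3: DF={n5,n6,n9}
  n4: DF={n5,n6,n8}
  n5: DF=∅
  n6: DF={n8,n9}
  n7: DF={n8,n9}
  n8: DF={n9}
  n9: DF=∅

φ for c: defs {n0,n2,n5,n6,n7,n8,n9}
  DF⁺ = {n8,n9}

Answer: ["n8", "n9"]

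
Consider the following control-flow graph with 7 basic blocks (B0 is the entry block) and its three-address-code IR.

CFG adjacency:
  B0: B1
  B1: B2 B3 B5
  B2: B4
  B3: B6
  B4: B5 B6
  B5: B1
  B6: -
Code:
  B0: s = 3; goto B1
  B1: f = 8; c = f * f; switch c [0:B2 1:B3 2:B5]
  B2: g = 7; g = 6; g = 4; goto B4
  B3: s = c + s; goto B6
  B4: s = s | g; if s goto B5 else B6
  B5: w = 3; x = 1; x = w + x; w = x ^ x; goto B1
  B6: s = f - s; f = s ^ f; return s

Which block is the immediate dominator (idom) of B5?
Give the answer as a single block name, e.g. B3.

Answer: B1

Analysis:
idom tree: B1←B0 B2←B1 B3←B1 B4←B2 B5←B1 B6←B1
Join-block Dom:
  B1: preds {B0,B5}: {B0} ∩ {B0,B1,B5} = {B0}; idom=B0
  B5: preds {B1,B4}: {B0,B1} ∩ {B0,B1,B2,B4} = {B0,B1}; idom=B1
  B6: preds {B3,B4}: {B0,B1,B3} ∩ {B0,B1,B2,B4} = {B0,B1}; idom=B1

idom(B5) = B1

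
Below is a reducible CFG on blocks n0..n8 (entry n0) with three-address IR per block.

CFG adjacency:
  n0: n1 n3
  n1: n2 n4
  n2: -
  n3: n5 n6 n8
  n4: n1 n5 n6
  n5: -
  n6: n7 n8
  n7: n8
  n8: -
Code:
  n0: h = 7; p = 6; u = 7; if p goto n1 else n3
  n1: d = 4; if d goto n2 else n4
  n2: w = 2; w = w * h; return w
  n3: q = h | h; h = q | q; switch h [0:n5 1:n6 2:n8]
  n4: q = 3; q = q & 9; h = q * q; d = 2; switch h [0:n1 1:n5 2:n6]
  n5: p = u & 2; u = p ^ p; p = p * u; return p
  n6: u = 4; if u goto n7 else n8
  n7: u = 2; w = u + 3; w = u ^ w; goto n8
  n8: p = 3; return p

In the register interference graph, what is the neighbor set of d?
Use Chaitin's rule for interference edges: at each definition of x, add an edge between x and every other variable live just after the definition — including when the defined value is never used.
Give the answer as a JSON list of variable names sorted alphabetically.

Answer: ["h", "u"]

Analysis:
Per-block:
  n0 def {h,p,u} use ∅
  n1 def {d} use ∅
  n2 def {w} use {h}
  n3 def {h,q} use {h}
  n4 def {d,h,q} use ∅
  n5 def {p,u} use {u}
  n6 def {u} use ∅
  n7 def {u,w} use ∅
  n8 def {p} use ∅

Backward fixpoint:
  n0 li=∅ lo={h,u}
  n1 li={h,u} lo={h,u}
  n2 li={h} lo=∅
  n3 li={h,u} lo={u}
  n4 li={u} lo={h,u}
  n5 li={u} lo=∅
  n6 li=∅ lo=∅
  n7 li=∅ lo=∅
  n8 li=∅ lo=∅

Interfere edges:
  d↔{h,u}
  h↔{d,p,u,w}
  p↔{h,u}
  q↔{u}
  u↔{d,h,p,q,w}
  w↔{h,u}

N(d) = ["h", "u"]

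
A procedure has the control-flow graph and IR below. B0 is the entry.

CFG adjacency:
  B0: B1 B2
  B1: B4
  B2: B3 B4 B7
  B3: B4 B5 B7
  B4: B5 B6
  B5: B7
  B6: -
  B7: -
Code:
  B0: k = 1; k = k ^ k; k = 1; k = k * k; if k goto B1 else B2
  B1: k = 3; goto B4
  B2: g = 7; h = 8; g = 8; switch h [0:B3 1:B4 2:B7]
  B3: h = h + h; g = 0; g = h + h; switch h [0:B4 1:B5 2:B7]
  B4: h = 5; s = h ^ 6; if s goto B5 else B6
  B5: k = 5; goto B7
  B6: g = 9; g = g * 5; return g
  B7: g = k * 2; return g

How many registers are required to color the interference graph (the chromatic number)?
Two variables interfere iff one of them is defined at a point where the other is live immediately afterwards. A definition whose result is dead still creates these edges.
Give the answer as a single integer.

Answer: 3

Analysis:
Per-block:
  B0 def {k} use ∅
  B1 def {k} use ∅
  B2 def {g,h} use ∅
  B3 def {g,h} use {h}
  B4 def {h,s} use ∅
  B5 def {k} use ∅
  B6 def {g} use ∅
  B7 def {g} use {k}

Liveness:
  B0 li=∅ lo={k}
  B1 li=∅ lo=∅
  B2 li={k} lo={h,k}
  B3 li={h,k} lo={k}
  B4 li=∅ lo=∅
  B5 li=∅ lo={k}
  B6 li=∅ lo=∅
  B7 li={k} lo=∅

Interference:
  g: {h,k}
  h: {g,k}
  k: {g,h}
  s: ∅

Chromatic number:
  lower bound: {g,h,k} mutually conflict ⇒ χ ≥ 3
  assign g→c0 h→c1 k→c2 s→c0 — no edge inside a register ⇒ χ ≤ 3
  χ = 3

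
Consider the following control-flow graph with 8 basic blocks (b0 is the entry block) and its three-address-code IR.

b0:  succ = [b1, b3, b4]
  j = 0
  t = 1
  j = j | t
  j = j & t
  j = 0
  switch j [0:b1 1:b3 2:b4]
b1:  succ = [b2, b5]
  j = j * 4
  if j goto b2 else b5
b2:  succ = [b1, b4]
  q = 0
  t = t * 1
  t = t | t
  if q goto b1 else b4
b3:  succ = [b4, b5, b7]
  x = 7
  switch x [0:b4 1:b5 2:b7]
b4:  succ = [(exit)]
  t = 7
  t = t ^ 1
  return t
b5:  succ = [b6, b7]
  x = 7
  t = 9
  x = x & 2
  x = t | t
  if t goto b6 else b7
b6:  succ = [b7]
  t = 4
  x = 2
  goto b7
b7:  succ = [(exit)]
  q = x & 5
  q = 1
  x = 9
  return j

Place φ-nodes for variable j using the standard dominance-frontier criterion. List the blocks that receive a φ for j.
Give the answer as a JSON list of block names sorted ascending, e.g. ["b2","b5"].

Answer: ["b1", "b4", "b5", "b7"]

Derivation:
idom tree: b1←b0 b2←b1 b3←b0 b4←b0 b5←b0 b6←b5 b7←b0
Dom at joins:
  b1: preds {b0,b2}: {b0} ∩ {b0,b1,b2} = {b0}; idom=b0
  b4: preds {b0,b2,b3}: {b0} ∩ {b0,b1,b2} ∩ {b0,b3} = {b0}; idom=b0
  b5: preds {b1,b3}: {b0,b1} ∩ {b0,b3} = {b0}; idom=b0
  b7: preds {b3,b5,b6}: {b0,b3} ∩ {b0,b5} ∩ {b0,b5,b6} = {b0}; idom=b0

DF walk-up:
  b1←b0: walk · to b0
  b1←b2: walk b2→b1 to b0
  b4←b0: walk · to b0
  b4←b2: walk b2→b1 to b0
  b4←b3: walk b3 to b0
  b5←b1: walk b1 to b0
  b5←b3: walk b3 to b0
  b7←b3: walk b3 to b0
  b7←b5: walk b5 to b0
  b7←b6: walk b6→b5 to b0
  DF(b0)=∅
  DF(b1)={b1,b4,b5}
  DF(b2)={b1,b4}
  DF(b3)={b4,b5,b7}
  DF(b4)=∅
  DF(b5)={b7}
  DF(b6)={b7}
  DF(b7)=∅

φ for j: defs {b0,b1}
  DF⁺ = {b1,b4,b5,b7}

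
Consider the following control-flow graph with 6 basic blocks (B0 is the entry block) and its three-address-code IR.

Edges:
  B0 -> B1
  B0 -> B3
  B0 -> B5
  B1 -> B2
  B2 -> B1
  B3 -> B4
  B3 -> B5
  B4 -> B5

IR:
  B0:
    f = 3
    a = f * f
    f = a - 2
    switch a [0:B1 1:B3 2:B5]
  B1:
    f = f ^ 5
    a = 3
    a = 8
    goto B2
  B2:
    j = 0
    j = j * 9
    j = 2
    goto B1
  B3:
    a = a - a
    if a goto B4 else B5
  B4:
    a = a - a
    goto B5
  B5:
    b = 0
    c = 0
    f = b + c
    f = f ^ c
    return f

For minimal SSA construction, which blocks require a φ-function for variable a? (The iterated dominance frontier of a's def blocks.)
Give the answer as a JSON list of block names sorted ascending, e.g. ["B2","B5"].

Answer: ["B1", "B5"]

Analysis:
idom tree: B1←B0 B2←B1 B3←B0 B4←B3 B5←B0
Dom at joins:
  B1: preds {B0,B2}: {B0} ∩ {B0,B1,B2} = {B0}; idom=B0
  B5: preds {B0,B3,B4}: {B0} ∩ {B0,B3} ∩ {B0,B3,B4} = {B0}; idom=B0

DF derivation:
  B1←B0: walk · to B0
  B1←B2: walk B2→B1 to B0
  B5←B0: walk · to B0
  B5←B3: walk B3 to B0
  B5←B4: walk B4→B3 to B0
  DF(B0)=∅
  DF(B1)={B1}
  DF(B2)={B1}
  DF(B3)={B5}
  DF(B4)={B5}
  DF(B5)=∅

φ for a: defs {B0,B1,B3,B4}
  DF⁺ = {B1,B5}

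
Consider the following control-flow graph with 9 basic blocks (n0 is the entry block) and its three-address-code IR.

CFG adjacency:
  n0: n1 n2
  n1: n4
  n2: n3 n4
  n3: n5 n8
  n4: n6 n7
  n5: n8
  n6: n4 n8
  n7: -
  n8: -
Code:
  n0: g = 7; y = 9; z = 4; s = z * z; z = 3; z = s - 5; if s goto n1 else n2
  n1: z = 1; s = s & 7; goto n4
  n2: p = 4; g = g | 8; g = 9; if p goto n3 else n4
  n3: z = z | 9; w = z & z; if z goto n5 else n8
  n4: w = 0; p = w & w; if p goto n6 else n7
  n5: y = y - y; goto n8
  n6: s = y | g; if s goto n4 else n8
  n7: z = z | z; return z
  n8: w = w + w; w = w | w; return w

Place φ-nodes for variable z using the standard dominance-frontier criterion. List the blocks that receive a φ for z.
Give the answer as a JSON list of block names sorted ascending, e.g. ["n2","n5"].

idom tree: n1←n0 n2←n0 n3←n2 n4←n0 n5←n3 n6←n4 n7←n4 n8←n0
Dom at joins:
  n4: preds {n1,n2,n6}: {n0,n1} ∩ {n0,n2} ∩ {n0,n4,n6} = {n0}; idom=n0
  n8: preds {n3,n5,n6}: {n0,n2,n3} ∩ {n0,n2,n3,n5} ∩ {n0,n4,n6} = {n0}; idom=n0

DF derivation:
  n4←n1: walk n1 to n0
  n4←n2: walk n2 to n0
  n4←n6: walk n6→n4 to n0
  n8←n3: walk n3→n2 to n0
  n8←n5: walk n5→n3→n2 to n0
  n8←n6: walk n6→n4 to n0
  DF(n0)=∅
  DF(n1)={n4}
  DF(n2)={n4,n8}
  DF(n3)={n8}
  DF(n4)={n4,n8}
  DF(n5)={n8}
  DF(n6)={n4,n8}
  DF(n7)=∅
  DF(n8)=∅

φ for z: defs {n0,n1,n3,n7}
  DF⁺ = {n4,n8}

Answer: ["n4", "n8"]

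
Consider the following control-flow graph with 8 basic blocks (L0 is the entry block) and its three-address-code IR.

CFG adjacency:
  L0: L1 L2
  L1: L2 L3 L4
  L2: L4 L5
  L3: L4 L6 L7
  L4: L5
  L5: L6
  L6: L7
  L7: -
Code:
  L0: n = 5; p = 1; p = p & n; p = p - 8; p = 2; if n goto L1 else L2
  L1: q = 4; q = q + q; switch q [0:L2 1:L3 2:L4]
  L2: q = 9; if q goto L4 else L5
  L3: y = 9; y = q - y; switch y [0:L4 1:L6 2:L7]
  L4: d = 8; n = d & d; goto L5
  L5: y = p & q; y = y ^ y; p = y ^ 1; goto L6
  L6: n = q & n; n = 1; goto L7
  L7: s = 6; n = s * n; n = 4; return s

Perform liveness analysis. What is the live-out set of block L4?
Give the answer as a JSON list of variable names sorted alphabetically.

Answer: ["n", "p", "q"]

Analysis:
def/use:
  L0: {n,p} / ∅
  L1: {q} / ∅
  L2: {q} / ∅
  L3: {y} / {q}
  L4: {d,n} / ∅
  L5: {p,y} / {p,q}
  L6: {n} / {n,q}
  L7: {n,s} / {n}

Live sets:
  L0 li=∅ lo={n,p}
  L1 li={n,p} lo={n,p,q}
  L2 li={n,p} lo={n,p,q}
  L3 li={n,p,q} lo={n,p,q}
  L4 li={p,q} lo={n,p,q}
  L5 li={n,p,q} lo={n,q}
  L6 li={n,q} lo={n}
  L7 li={n} lo=∅

live-out(L4) = ["n", "p", "q"]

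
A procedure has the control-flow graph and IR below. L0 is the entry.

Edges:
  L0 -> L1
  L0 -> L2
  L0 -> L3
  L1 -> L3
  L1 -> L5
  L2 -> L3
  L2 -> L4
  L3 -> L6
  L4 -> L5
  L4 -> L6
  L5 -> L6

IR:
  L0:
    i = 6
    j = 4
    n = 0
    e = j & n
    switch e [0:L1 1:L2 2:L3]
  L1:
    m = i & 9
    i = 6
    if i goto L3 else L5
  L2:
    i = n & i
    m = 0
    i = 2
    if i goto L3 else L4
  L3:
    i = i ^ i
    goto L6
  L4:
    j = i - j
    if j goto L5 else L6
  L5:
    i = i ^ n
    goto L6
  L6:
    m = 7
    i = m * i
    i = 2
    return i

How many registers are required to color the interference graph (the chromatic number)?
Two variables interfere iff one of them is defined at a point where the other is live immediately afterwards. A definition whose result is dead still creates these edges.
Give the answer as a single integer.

Block summaries:
  L0: def={e,i,j,n} ue=∅
  L1: def={i,m} ue={i}
  L2: def={i,m} ue={i,n}
  L3: def={i} ue={i}
  L4: def={j} ue={i,j}
  L5: def={i} ue={i,n}
  L6: def={i,m} ue={i}

Backward fixpoint:
  live L0: ∅→{i,j,n}
  live L1: {i,n}→{i,n}
  live L2: {i,j,n}→{i,j,n}
  live L3: {i}→{i}
  live L4: {i,j,n}→{i,n}
  live L5: {i,n}→{i}
  live L6: {i}→∅

Conflict graph:
  e↔{i,j,n}
  i↔{e,j,m,n}
  j↔{e,i,m,n}
  m↔{i,j,n}
  n↔{e,i,j,m}

Colouring:
  {e,i,j,n} pairwise interfere (4-clique) ⇒ χ ≥ 4
  assign e→R3 i→R0 j→R1 m→R3 n→R2 — no edge inside a register ⇒ χ ≤ 4
  χ = 4

Answer: 4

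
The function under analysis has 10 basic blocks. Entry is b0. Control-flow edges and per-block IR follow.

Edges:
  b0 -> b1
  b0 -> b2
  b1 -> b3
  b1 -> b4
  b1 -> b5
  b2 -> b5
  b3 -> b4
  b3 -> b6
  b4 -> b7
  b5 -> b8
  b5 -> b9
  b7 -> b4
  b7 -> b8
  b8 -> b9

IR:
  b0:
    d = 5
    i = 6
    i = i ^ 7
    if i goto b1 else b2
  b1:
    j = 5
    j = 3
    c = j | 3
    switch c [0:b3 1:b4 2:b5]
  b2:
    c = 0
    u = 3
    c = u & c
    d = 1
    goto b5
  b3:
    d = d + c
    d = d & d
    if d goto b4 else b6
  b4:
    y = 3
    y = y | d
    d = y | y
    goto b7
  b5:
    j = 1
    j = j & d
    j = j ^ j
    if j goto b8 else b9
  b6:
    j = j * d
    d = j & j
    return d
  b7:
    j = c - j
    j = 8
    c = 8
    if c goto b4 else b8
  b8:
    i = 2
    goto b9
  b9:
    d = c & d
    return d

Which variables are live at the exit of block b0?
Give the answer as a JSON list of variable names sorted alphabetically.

Answer: ["d"]

Derivation:
Block summaries:
  b0 def {d,i} use ∅
  b1 def {c,j} use ∅
  b2 def {c,d,u} use ∅
  b3 def {d} use {c,d}
  b4 def {d,y} use {d}
  b5 def {j} use {d}
  b6 def {d,j} use {d,j}
  b7 def {c,j} use {c,j}
  b8 def {i} use ∅
  b9 def {d} use {c,d}

Live sets:
  b0 li=∅ lo={d}
  b1 li={d} lo={c,d,j}
  b2 li=∅ lo={c,d}
  b3 li={c,d,j} lo={c,d,j}
  b4 li={c,d,j} lo={c,d,j}
  b5 li={c,d} lo={c,d}
  b6 li={d,j} lo=∅
  b7 li={c,d,j} lo={c,d,j}
  b8 li={c,d} lo={c,d}
  b9 li={c,d} lo=∅

live-out(b0) = ["d"]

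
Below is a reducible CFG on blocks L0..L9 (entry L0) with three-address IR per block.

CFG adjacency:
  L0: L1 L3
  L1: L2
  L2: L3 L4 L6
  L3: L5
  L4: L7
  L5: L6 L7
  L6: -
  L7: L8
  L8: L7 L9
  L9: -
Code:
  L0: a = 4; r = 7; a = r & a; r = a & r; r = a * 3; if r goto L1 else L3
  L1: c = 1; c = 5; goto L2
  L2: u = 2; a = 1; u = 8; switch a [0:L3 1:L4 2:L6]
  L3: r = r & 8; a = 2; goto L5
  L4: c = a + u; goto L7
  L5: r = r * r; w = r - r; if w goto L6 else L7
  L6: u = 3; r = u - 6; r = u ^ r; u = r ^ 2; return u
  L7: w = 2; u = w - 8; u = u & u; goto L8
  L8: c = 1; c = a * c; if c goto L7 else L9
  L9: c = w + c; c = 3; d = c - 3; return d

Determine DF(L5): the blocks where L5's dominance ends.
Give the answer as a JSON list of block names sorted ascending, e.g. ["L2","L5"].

Answer: ["L6", "L7"]

Working:
idom tree: L1←L0 L2←L1 L3←L0 L4←L2 L5←L3 L6←L0 L7←L0 L8←L7 L9←L8
Dom at joins:
  L3: preds {L0,L2}: {L0} ∩ {L0,L1,L2} = {L0}; idom=L0
  L6: preds {L2,L5}: {L0,L1,L2} ∩ {L0,L3,L5} = {L0}; idom=L0
  L7: preds {L4,L5,L8}: {L0,L1,L2,L4} ∩ {L0,L3,L5} ∩ {L0,L7,L8} = {L0}; idom=L0

Frontier:
  join L3 pred L0: · stop@L0
  join L3 pred L2: L2→L1 stop@L0
  join L6 pred L2: L2→L1 stop@L0
  join L6 pred L5: L5→L3 stop@L0
  join L7 pred L4: L4→L2→L1 stop@L0
  join L7 pred L5: L5→L3 stop@L0
  join L7 pred L8: L8→L7 stop@L0
  L0: DF=∅
  L1: DF={L3,L6,L7}
  L2: DF={L3,L6,L7}
  L3: DF={L6,L7}
  L4: DF={L7}
  L5: DF={L6,L7}
  L6: DF=∅
  L7: DF={L7}
  L8: DF={L7}
  L9: DF=∅

DF(L5) = ["L6", "L7"]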